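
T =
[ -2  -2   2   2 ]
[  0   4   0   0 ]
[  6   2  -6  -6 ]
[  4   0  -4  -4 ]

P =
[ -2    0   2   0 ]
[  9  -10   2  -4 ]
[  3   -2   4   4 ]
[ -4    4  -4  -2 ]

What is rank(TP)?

First compute TP:
[[-16,  24,  -8,  12],
 [ 36, -40,   8, -16],
 [ 12, -32,  16, -20],
 [ -4,  -8,   8,  -8]]
Now row reduce the product.
R2 ← R2 + (9/4)·R1: [0, 14, -10, 11]
R3 ← R3 + (3/4)·R1: [0, -14, 10, -11]
R4 ← R4 − (1/4)·R1: [0, -14, 10, -11]
R3 ← R3 + R2: [0, 0, 0, 0]
R4 ← R4 + R2: [0, 0, 0, 0]
2 nonzero rows, so rank(TP) = 2.

2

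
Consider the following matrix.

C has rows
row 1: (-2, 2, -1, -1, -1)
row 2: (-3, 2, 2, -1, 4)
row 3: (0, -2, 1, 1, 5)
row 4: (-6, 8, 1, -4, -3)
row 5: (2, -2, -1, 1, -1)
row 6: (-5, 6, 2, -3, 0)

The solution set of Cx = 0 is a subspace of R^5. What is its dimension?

2

Row reduce to echelon form.
R2 ← R2 − (3/2)·R1: [0, -1, 7/2, 1/2, 11/2]
R4 ← R4 − (3)·R1: [0, 2, 4, -1, 0]
R5 ← R5 + R1: [0, 0, -2, 0, -2]
R6 ← R6 − (5/2)·R1: [0, 1, 9/2, -1/2, 5/2]
R3 ← R3 − (2)·R2: [0, 0, -6, 0, -6]
R4 ← R4 + (2)·R2: [0, 0, 11, 0, 11]
R6 ← R6 + R2: [0, 0, 8, 0, 8]
R4 ← R4 + (11/6)·R3: [0, 0, 0, 0, 0]
R5 ← R5 − (1/3)·R3: [0, 0, 0, 0, 0]
R6 ← R6 + (4/3)·R3: [0, 0, 0, 0, 0]
3 nonzero rows, so rank(C) = 3.
C has 5 columns; by rank–nullity, nullity = 5 − 3 = 2.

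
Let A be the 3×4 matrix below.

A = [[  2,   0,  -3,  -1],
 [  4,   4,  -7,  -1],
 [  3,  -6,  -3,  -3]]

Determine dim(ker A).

Row reduce to echelon form.
R2 ← R2 − (2)·R1: [0, 4, -1, 1]
R3 ← R3 − (3/2)·R1: [0, -6, 3/2, -3/2]
R3 ← R3 + (3/2)·R2: [0, 0, 0, 0]
2 nonzero rows, so rank(A) = 2.
A has 4 columns; by rank–nullity, nullity = 4 − 2 = 2.

2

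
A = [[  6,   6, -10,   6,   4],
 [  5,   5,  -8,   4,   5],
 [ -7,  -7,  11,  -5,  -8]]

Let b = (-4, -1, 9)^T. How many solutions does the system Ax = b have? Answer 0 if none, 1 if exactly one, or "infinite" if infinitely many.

0

Row reduce the augmented matrix [A | b].
R2 ← R2 − (5/6)·R1: [0, 0, 1/3, -1, 5/3, 7/3]
R3 ← R3 + (7/6)·R1: [0, 0, -2/3, 2, -10/3, 13/3]
R3 ← R3 + (2)·R2: [0, 0, 0, 0, 0, 9]
The echelon form has 3 nonzero rows; the last pivot sits in the augmented column, so rank(A) = 2 but rank([A|b]) = 3.
Since the ranks differ, the system is inconsistent.
It has no solutions.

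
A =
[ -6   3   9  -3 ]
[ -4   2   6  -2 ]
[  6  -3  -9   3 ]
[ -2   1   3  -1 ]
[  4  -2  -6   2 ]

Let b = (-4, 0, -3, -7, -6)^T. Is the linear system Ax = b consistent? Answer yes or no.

no

Row reduce the augmented matrix [A | b].
R2 ← R2 − (2/3)·R1: [0, 0, 0, 0, 8/3]
R3 ← R3 + R1: [0, 0, 0, 0, -7]
R4 ← R4 − (1/3)·R1: [0, 0, 0, 0, -17/3]
R5 ← R5 + (2/3)·R1: [0, 0, 0, 0, -26/3]
R3 ← R3 + (21/8)·R2: [0, 0, 0, 0, 0]
R4 ← R4 + (17/8)·R2: [0, 0, 0, 0, 0]
R5 ← R5 + (13/4)·R2: [0, 0, 0, 0, 0]
The echelon form has 2 nonzero rows; the last pivot sits in the augmented column, so rank(A) = 1 but rank([A|b]) = 2.
Since the ranks differ, the system is inconsistent.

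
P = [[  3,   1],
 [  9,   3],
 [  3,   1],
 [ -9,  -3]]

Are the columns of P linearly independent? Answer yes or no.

no

Row reduce P to echelon form.
R2 ← R2 − (3)·R1: [0, 0]
R3 ← R3 − R1: [0, 0]
R4 ← R4 + (3)·R1: [0, 0]
1 pivot among 2 columns.
Only 1 < 2 pivot columns, so the columns are linearly dependent.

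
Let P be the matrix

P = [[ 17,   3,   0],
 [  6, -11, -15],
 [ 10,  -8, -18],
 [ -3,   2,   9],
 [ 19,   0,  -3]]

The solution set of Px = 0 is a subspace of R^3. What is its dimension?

0

Row reduce to echelon form.
R2 ← R2 − (6/17)·R1: [0, -205/17, -15]
R3 ← R3 − (10/17)·R1: [0, -166/17, -18]
R4 ← R4 + (3/17)·R1: [0, 43/17, 9]
R5 ← R5 − (19/17)·R1: [0, -57/17, -3]
R3 ← R3 − (166/205)·R2: [0, 0, -240/41]
R4 ← R4 + (43/205)·R2: [0, 0, 240/41]
R5 ← R5 − (57/205)·R2: [0, 0, 48/41]
R4 ← R4 + R3: [0, 0, 0]
R5 ← R5 + (1/5)·R3: [0, 0, 0]
3 nonzero rows, so rank(P) = 3.
P has 3 columns; by rank–nullity, nullity = 3 − 3 = 0.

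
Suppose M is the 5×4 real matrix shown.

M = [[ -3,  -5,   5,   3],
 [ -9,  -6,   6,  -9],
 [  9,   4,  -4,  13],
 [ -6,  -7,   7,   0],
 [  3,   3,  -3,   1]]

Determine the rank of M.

2

Row reduce to echelon form.
R2 ← R2 − (3)·R1: [0, 9, -9, -18]
R3 ← R3 + (3)·R1: [0, -11, 11, 22]
R4 ← R4 − (2)·R1: [0, 3, -3, -6]
R5 ← R5 + R1: [0, -2, 2, 4]
R3 ← R3 + (11/9)·R2: [0, 0, 0, 0]
R4 ← R4 − (1/3)·R2: [0, 0, 0, 0]
R5 ← R5 + (2/9)·R2: [0, 0, 0, 0]
Echelon form has 2 nonzero rows, so rank(M) = 2.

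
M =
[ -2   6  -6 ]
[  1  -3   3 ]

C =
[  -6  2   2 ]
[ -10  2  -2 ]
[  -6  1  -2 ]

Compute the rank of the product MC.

1

First compute MC:
[[-12,   2,  -4],
 [  6,  -1,   2]]
Now row reduce the product.
R2 ← R2 + (1/2)·R1: [0, 0, 0]
1 nonzero row, so rank(MC) = 1.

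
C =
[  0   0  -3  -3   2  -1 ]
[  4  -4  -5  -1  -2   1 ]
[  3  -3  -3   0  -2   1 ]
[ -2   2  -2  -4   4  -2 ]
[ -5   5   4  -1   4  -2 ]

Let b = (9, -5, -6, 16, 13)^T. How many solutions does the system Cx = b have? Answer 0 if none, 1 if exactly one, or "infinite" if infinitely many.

Row reduce the augmented matrix [C | b].
Swap R1 ↔ R2
R3 ← R3 − (3/4)·R1: [0, 0, 3/4, 3/4, -1/2, 1/4, -9/4]
R4 ← R4 + (1/2)·R1: [0, 0, -9/2, -9/2, 3, -3/2, 27/2]
R5 ← R5 + (5/4)·R1: [0, 0, -9/4, -9/4, 3/2, -3/4, 27/4]
R3 ← R3 + (1/4)·R2: [0, 0, 0, 0, 0, 0, 0]
R4 ← R4 − (3/2)·R2: [0, 0, 0, 0, 0, 0, 0]
R5 ← R5 − (3/4)·R2: [0, 0, 0, 0, 0, 0, 0]
The echelon form has 2 nonzero rows, and every pivot lies in the first 6 columns, so rank(C) = rank([C|b]) = 2.
The system is consistent.
rank = 2 < 6 unknowns, so there are infinitely many solutions.

infinite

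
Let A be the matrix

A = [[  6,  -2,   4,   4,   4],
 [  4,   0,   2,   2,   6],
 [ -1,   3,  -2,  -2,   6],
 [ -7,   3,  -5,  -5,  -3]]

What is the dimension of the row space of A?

2

Row reduce to echelon form.
R2 ← R2 − (2/3)·R1: [0, 4/3, -2/3, -2/3, 10/3]
R3 ← R3 + (1/6)·R1: [0, 8/3, -4/3, -4/3, 20/3]
R4 ← R4 + (7/6)·R1: [0, 2/3, -1/3, -1/3, 5/3]
R3 ← R3 − (2)·R2: [0, 0, 0, 0, 0]
R4 ← R4 − (1/2)·R2: [0, 0, 0, 0, 0]
Echelon form has 2 nonzero rows, so rank(A) = 2.
The row space has dimension equal to the rank: 2.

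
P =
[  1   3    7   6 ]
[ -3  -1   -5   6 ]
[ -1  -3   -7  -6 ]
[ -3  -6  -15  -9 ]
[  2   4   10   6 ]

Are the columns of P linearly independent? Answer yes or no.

Row reduce P to echelon form.
R2 ← R2 + (3)·R1: [0, 8, 16, 24]
R3 ← R3 + R1: [0, 0, 0, 0]
R4 ← R4 + (3)·R1: [0, 3, 6, 9]
R5 ← R5 − (2)·R1: [0, -2, -4, -6]
R4 ← R4 − (3/8)·R2: [0, 0, 0, 0]
R5 ← R5 + (1/4)·R2: [0, 0, 0, 0]
2 pivots among 4 columns.
Only 2 < 4 pivot columns, so the columns are linearly dependent.

no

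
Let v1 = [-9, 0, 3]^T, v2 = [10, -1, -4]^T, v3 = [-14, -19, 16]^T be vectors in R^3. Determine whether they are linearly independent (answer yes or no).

Form the matrix with these vectors as rows and row reduce.
R2 ← R2 + (10/9)·R1: [0, -1, -2/3]
R3 ← R3 − (14/9)·R1: [0, -19, 34/3]
R3 ← R3 − (19)·R2: [0, 0, 24]
3 nonzero rows, so the 3 vectors span a space of dimension 3.
Since 3 = 3, the vectors are linearly independent.

yes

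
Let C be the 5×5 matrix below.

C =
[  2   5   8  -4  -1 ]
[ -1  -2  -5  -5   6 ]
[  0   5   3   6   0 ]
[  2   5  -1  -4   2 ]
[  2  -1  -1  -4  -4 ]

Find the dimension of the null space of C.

1

Row reduce to echelon form.
R2 ← R2 + (1/2)·R1: [0, 1/2, -1, -7, 11/2]
R4 ← R4 − R1: [0, 0, -9, 0, 3]
R5 ← R5 − R1: [0, -6, -9, 0, -3]
R3 ← R3 − (10)·R2: [0, 0, 13, 76, -55]
R5 ← R5 + (12)·R2: [0, 0, -21, -84, 63]
R4 ← R4 + (9/13)·R3: [0, 0, 0, 684/13, -456/13]
R5 ← R5 + (21/13)·R3: [0, 0, 0, 504/13, -336/13]
R5 ← R5 − (14/19)·R4: [0, 0, 0, 0, 0]
4 nonzero rows, so rank(C) = 4.
C has 5 columns; by rank–nullity, nullity = 5 − 4 = 1.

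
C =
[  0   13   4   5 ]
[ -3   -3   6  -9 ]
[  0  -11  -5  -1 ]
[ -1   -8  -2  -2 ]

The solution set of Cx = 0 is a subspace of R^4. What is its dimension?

Row reduce to echelon form.
Swap R1 ↔ R2
R4 ← R4 − (1/3)·R1: [0, -7, -4, 1]
R3 ← R3 + (11/13)·R2: [0, 0, -21/13, 42/13]
R4 ← R4 + (7/13)·R2: [0, 0, -24/13, 48/13]
R4 ← R4 − (8/7)·R3: [0, 0, 0, 0]
3 nonzero rows, so rank(C) = 3.
C has 4 columns; by rank–nullity, nullity = 4 − 3 = 1.

1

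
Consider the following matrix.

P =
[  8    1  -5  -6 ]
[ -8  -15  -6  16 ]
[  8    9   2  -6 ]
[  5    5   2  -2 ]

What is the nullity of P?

0

Row reduce to echelon form.
R2 ← R2 + R1: [0, -14, -11, 10]
R3 ← R3 − R1: [0, 8, 7, 0]
R4 ← R4 − (5/8)·R1: [0, 35/8, 41/8, 7/4]
R3 ← R3 + (4/7)·R2: [0, 0, 5/7, 40/7]
R4 ← R4 + (5/16)·R2: [0, 0, 27/16, 39/8]
R4 ← R4 − (189/80)·R3: [0, 0, 0, -69/8]
4 nonzero rows, so rank(P) = 4.
P has 4 columns; by rank–nullity, nullity = 4 − 4 = 0.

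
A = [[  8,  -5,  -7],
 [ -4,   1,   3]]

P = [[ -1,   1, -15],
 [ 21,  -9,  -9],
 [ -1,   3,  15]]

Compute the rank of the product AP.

2

First compute AP:
[[-106,  32, -180],
 [ 22,  -4,  96]]
Now row reduce the product.
R2 ← R2 + (11/53)·R1: [0, 140/53, 3108/53]
2 nonzero rows, so rank(AP) = 2.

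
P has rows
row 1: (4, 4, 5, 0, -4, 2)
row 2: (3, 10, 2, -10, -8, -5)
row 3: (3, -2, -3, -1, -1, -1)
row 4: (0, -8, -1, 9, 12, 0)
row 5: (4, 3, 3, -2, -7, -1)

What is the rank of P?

Row reduce to echelon form.
R2 ← R2 − (3/4)·R1: [0, 7, -7/4, -10, -5, -13/2]
R3 ← R3 − (3/4)·R1: [0, -5, -27/4, -1, 2, -5/2]
R5 ← R5 − R1: [0, -1, -2, -2, -3, -3]
R3 ← R3 + (5/7)·R2: [0, 0, -8, -57/7, -11/7, -50/7]
R4 ← R4 + (8/7)·R2: [0, 0, -3, -17/7, 44/7, -52/7]
R5 ← R5 + (1/7)·R2: [0, 0, -9/4, -24/7, -26/7, -55/14]
R4 ← R4 − (3/8)·R3: [0, 0, 0, 5/8, 55/8, -19/4]
R5 ← R5 − (9/32)·R3: [0, 0, 0, -255/224, -733/224, -215/112]
R5 ← R5 + (51/28)·R4: [0, 0, 0, 0, 37/4, -74/7]
Echelon form has 5 nonzero rows, so rank(P) = 5.

5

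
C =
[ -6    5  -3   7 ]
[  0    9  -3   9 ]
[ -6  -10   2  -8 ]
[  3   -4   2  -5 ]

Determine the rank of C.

Row reduce to echelon form.
R3 ← R3 − R1: [0, -15, 5, -15]
R4 ← R4 + (1/2)·R1: [0, -3/2, 1/2, -3/2]
R3 ← R3 + (5/3)·R2: [0, 0, 0, 0]
R4 ← R4 + (1/6)·R2: [0, 0, 0, 0]
Echelon form has 2 nonzero rows, so rank(C) = 2.

2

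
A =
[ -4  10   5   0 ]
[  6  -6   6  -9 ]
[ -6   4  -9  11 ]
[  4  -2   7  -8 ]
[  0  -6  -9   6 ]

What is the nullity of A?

Row reduce to echelon form.
R2 ← R2 + (3/2)·R1: [0, 9, 27/2, -9]
R3 ← R3 − (3/2)·R1: [0, -11, -33/2, 11]
R4 ← R4 + R1: [0, 8, 12, -8]
R3 ← R3 + (11/9)·R2: [0, 0, 0, 0]
R4 ← R4 − (8/9)·R2: [0, 0, 0, 0]
R5 ← R5 + (2/3)·R2: [0, 0, 0, 0]
2 nonzero rows, so rank(A) = 2.
A has 4 columns; by rank–nullity, nullity = 4 − 2 = 2.

2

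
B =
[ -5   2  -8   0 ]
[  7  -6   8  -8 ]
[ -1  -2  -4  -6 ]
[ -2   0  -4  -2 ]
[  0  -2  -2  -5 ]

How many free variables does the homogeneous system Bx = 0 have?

2

Row reduce to echelon form.
R2 ← R2 + (7/5)·R1: [0, -16/5, -16/5, -8]
R3 ← R3 − (1/5)·R1: [0, -12/5, -12/5, -6]
R4 ← R4 − (2/5)·R1: [0, -4/5, -4/5, -2]
R3 ← R3 − (3/4)·R2: [0, 0, 0, 0]
R4 ← R4 − (1/4)·R2: [0, 0, 0, 0]
R5 ← R5 − (5/8)·R2: [0, 0, 0, 0]
2 nonzero rows, so rank(B) = 2.
B has 4 columns; by rank–nullity, nullity = 4 − 2 = 2.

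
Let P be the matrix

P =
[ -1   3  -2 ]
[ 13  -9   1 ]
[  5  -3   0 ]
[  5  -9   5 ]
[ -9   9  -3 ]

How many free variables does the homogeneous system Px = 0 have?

1

Row reduce to echelon form.
R2 ← R2 + (13)·R1: [0, 30, -25]
R3 ← R3 + (5)·R1: [0, 12, -10]
R4 ← R4 + (5)·R1: [0, 6, -5]
R5 ← R5 − (9)·R1: [0, -18, 15]
R3 ← R3 − (2/5)·R2: [0, 0, 0]
R4 ← R4 − (1/5)·R2: [0, 0, 0]
R5 ← R5 + (3/5)·R2: [0, 0, 0]
2 nonzero rows, so rank(P) = 2.
P has 3 columns; by rank–nullity, nullity = 3 − 2 = 1.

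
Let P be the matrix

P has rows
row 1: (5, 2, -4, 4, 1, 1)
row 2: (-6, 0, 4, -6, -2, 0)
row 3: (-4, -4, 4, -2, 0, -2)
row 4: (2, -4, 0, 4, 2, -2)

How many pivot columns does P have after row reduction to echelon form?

2

Row reduce to echelon form.
R2 ← R2 + (6/5)·R1: [0, 12/5, -4/5, -6/5, -4/5, 6/5]
R3 ← R3 + (4/5)·R1: [0, -12/5, 4/5, 6/5, 4/5, -6/5]
R4 ← R4 − (2/5)·R1: [0, -24/5, 8/5, 12/5, 8/5, -12/5]
R3 ← R3 + R2: [0, 0, 0, 0, 0, 0]
R4 ← R4 + (2)·R2: [0, 0, 0, 0, 0, 0]
Echelon form has 2 nonzero rows, so rank(P) = 2.
Each nonzero row contributes one pivot column: 2 pivot columns.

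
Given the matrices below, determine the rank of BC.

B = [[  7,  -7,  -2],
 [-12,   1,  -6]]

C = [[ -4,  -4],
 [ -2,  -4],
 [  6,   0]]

2

First compute BC:
[[-26,   0],
 [ 10,  44]]
Now row reduce the product.
R2 ← R2 + (5/13)·R1: [0, 44]
2 nonzero rows, so rank(BC) = 2.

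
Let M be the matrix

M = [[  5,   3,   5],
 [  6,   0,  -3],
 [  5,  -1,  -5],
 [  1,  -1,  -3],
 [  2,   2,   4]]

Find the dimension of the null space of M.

1

Row reduce to echelon form.
R2 ← R2 − (6/5)·R1: [0, -18/5, -9]
R3 ← R3 − R1: [0, -4, -10]
R4 ← R4 − (1/5)·R1: [0, -8/5, -4]
R5 ← R5 − (2/5)·R1: [0, 4/5, 2]
R3 ← R3 − (10/9)·R2: [0, 0, 0]
R4 ← R4 − (4/9)·R2: [0, 0, 0]
R5 ← R5 + (2/9)·R2: [0, 0, 0]
2 nonzero rows, so rank(M) = 2.
M has 3 columns; by rank–nullity, nullity = 3 − 2 = 1.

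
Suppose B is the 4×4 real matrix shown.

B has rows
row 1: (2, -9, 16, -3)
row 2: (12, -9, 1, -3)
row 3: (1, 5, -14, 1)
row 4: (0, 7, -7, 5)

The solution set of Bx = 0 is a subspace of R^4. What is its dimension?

1

Row reduce to echelon form.
R2 ← R2 − (6)·R1: [0, 45, -95, 15]
R3 ← R3 − (1/2)·R1: [0, 19/2, -22, 5/2]
R3 ← R3 − (19/90)·R2: [0, 0, -35/18, -2/3]
R4 ← R4 − (7/45)·R2: [0, 0, 70/9, 8/3]
R4 ← R4 + (4)·R3: [0, 0, 0, 0]
3 nonzero rows, so rank(B) = 3.
B has 4 columns; by rank–nullity, nullity = 4 − 3 = 1.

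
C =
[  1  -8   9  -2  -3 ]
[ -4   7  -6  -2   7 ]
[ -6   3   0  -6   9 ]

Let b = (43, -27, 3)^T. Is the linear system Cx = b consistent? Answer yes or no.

Row reduce the augmented matrix [C | b].
R2 ← R2 + (4)·R1: [0, -25, 30, -10, -5, 145]
R3 ← R3 + (6)·R1: [0, -45, 54, -18, -9, 261]
R3 ← R3 − (9/5)·R2: [0, 0, 0, 0, 0, 0]
The echelon form has 2 nonzero rows, and every pivot lies in the first 5 columns, so rank(C) = rank([C|b]) = 2.
The system is consistent.

yes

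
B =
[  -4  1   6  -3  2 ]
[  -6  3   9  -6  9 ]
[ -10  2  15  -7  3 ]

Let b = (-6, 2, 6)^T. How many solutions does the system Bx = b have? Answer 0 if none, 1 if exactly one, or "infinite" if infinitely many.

0

Row reduce the augmented matrix [B | b].
R2 ← R2 − (3/2)·R1: [0, 3/2, 0, -3/2, 6, 11]
R3 ← R3 − (5/2)·R1: [0, -1/2, 0, 1/2, -2, 21]
R3 ← R3 + (1/3)·R2: [0, 0, 0, 0, 0, 74/3]
The echelon form has 3 nonzero rows; the last pivot sits in the augmented column, so rank(B) = 2 but rank([B|b]) = 3.
Since the ranks differ, the system is inconsistent.
It has no solutions.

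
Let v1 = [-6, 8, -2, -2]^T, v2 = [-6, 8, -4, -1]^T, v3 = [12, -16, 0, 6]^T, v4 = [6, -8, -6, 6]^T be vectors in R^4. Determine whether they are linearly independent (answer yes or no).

Form the matrix with these vectors as rows and row reduce.
R2 ← R2 − R1: [0, 0, -2, 1]
R3 ← R3 + (2)·R1: [0, 0, -4, 2]
R4 ← R4 + R1: [0, 0, -8, 4]
R3 ← R3 − (2)·R2: [0, 0, 0, 0]
R4 ← R4 − (4)·R2: [0, 0, 0, 0]
2 nonzero rows, so the 4 vectors span a space of dimension 2.
Since 2 < 4, the vectors are linearly dependent.

no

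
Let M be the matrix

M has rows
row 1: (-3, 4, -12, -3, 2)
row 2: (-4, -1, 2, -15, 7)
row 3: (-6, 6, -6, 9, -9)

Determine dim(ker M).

Row reduce to echelon form.
R2 ← R2 − (4/3)·R1: [0, -19/3, 18, -11, 13/3]
R3 ← R3 − (2)·R1: [0, -2, 18, 15, -13]
R3 ← R3 − (6/19)·R2: [0, 0, 234/19, 351/19, -273/19]
3 nonzero rows, so rank(M) = 3.
M has 5 columns; by rank–nullity, nullity = 5 − 3 = 2.

2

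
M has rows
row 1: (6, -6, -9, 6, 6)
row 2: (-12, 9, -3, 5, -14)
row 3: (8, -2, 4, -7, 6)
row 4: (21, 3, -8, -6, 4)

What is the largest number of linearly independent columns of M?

4

Row reduce to echelon form.
R2 ← R2 + (2)·R1: [0, -3, -21, 17, -2]
R3 ← R3 − (4/3)·R1: [0, 6, 16, -15, -2]
R4 ← R4 − (7/2)·R1: [0, 24, 47/2, -27, -17]
R3 ← R3 + (2)·R2: [0, 0, -26, 19, -6]
R4 ← R4 + (8)·R2: [0, 0, -289/2, 109, -33]
R4 ← R4 − (289/52)·R3: [0, 0, 0, 177/52, 9/26]
Echelon form has 4 nonzero rows, so rank(M) = 4.
The rank gives the maximum number of linearly independent columns: 4.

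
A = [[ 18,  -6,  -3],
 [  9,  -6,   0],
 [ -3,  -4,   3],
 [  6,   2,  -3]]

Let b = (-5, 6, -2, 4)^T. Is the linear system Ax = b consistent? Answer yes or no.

no

Row reduce the augmented matrix [A | b].
R2 ← R2 − (1/2)·R1: [0, -3, 3/2, 17/2]
R3 ← R3 + (1/6)·R1: [0, -5, 5/2, -17/6]
R4 ← R4 − (1/3)·R1: [0, 4, -2, 17/3]
R3 ← R3 − (5/3)·R2: [0, 0, 0, -17]
R4 ← R4 + (4/3)·R2: [0, 0, 0, 17]
R4 ← R4 + R3: [0, 0, 0, 0]
The echelon form has 3 nonzero rows; the last pivot sits in the augmented column, so rank(A) = 2 but rank([A|b]) = 3.
Since the ranks differ, the system is inconsistent.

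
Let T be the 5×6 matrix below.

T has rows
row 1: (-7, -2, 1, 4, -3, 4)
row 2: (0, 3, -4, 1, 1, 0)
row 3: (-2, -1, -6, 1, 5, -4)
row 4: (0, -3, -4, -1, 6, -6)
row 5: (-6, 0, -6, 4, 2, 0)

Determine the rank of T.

Row reduce to echelon form.
R3 ← R3 − (2/7)·R1: [0, -3/7, -44/7, -1/7, 41/7, -36/7]
R5 ← R5 − (6/7)·R1: [0, 12/7, -48/7, 4/7, 32/7, -24/7]
R3 ← R3 + (1/7)·R2: [0, 0, -48/7, 0, 6, -36/7]
R4 ← R4 + R2: [0, 0, -8, 0, 7, -6]
R5 ← R5 − (4/7)·R2: [0, 0, -32/7, 0, 4, -24/7]
R4 ← R4 − (7/6)·R3: [0, 0, 0, 0, 0, 0]
R5 ← R5 − (2/3)·R3: [0, 0, 0, 0, 0, 0]
Echelon form has 3 nonzero rows, so rank(T) = 3.

3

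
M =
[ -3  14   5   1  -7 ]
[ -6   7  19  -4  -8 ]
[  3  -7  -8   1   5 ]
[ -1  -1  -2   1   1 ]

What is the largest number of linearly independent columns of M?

3

Row reduce to echelon form.
R2 ← R2 − (2)·R1: [0, -21, 9, -6, 6]
R3 ← R3 + R1: [0, 7, -3, 2, -2]
R4 ← R4 − (1/3)·R1: [0, -17/3, -11/3, 2/3, 10/3]
R3 ← R3 + (1/3)·R2: [0, 0, 0, 0, 0]
R4 ← R4 − (17/63)·R2: [0, 0, -128/21, 16/7, 12/7]
Swap R3 ↔ R4
Echelon form has 3 nonzero rows, so rank(M) = 3.
The rank gives the maximum number of linearly independent columns: 3.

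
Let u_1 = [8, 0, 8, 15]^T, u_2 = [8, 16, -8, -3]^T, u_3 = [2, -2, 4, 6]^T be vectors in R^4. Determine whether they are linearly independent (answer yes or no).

no

Form the matrix with these vectors as rows and row reduce.
R2 ← R2 − R1: [0, 16, -16, -18]
R3 ← R3 − (1/4)·R1: [0, -2, 2, 9/4]
R3 ← R3 + (1/8)·R2: [0, 0, 0, 0]
2 nonzero rows, so the 3 vectors span a space of dimension 2.
Since 2 < 3, the vectors are linearly dependent.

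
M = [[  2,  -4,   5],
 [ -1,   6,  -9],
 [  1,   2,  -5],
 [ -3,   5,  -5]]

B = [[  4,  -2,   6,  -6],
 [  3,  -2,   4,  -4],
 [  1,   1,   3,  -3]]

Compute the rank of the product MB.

2

First compute MB:
[[  1,   9,  11, -11],
 [  5, -19,  -9,   9],
 [  5, -11,  -1,   1],
 [ -2,  -9, -13,  13]]
Now row reduce the product.
R2 ← R2 − (5)·R1: [0, -64, -64, 64]
R3 ← R3 − (5)·R1: [0, -56, -56, 56]
R4 ← R4 + (2)·R1: [0, 9, 9, -9]
R3 ← R3 − (7/8)·R2: [0, 0, 0, 0]
R4 ← R4 + (9/64)·R2: [0, 0, 0, 0]
2 nonzero rows, so rank(MB) = 2.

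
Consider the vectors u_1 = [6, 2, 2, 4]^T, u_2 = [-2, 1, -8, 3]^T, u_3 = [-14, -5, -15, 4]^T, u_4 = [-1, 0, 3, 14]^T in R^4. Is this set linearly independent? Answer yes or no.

Form the matrix with these vectors as rows and row reduce.
R2 ← R2 + (1/3)·R1: [0, 5/3, -22/3, 13/3]
R3 ← R3 + (7/3)·R1: [0, -1/3, -31/3, 40/3]
R4 ← R4 + (1/6)·R1: [0, 1/3, 10/3, 44/3]
R3 ← R3 + (1/5)·R2: [0, 0, -59/5, 71/5]
R4 ← R4 − (1/5)·R2: [0, 0, 24/5, 69/5]
R4 ← R4 + (24/59)·R3: [0, 0, 0, 1155/59]
4 nonzero rows, so the 4 vectors span a space of dimension 4.
Since 4 = 4, the vectors are linearly independent.

yes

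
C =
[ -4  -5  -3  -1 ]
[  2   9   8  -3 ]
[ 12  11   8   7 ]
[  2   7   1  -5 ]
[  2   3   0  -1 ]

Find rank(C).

3

Row reduce to echelon form.
R2 ← R2 + (1/2)·R1: [0, 13/2, 13/2, -7/2]
R3 ← R3 + (3)·R1: [0, -4, -1, 4]
R4 ← R4 + (1/2)·R1: [0, 9/2, -1/2, -11/2]
R5 ← R5 + (1/2)·R1: [0, 1/2, -3/2, -3/2]
R3 ← R3 + (8/13)·R2: [0, 0, 3, 24/13]
R4 ← R4 − (9/13)·R2: [0, 0, -5, -40/13]
R5 ← R5 − (1/13)·R2: [0, 0, -2, -16/13]
R4 ← R4 + (5/3)·R3: [0, 0, 0, 0]
R5 ← R5 + (2/3)·R3: [0, 0, 0, 0]
Echelon form has 3 nonzero rows, so rank(C) = 3.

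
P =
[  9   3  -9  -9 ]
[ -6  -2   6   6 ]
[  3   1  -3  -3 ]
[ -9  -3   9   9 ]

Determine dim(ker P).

3

Row reduce to echelon form.
R2 ← R2 + (2/3)·R1: [0, 0, 0, 0]
R3 ← R3 − (1/3)·R1: [0, 0, 0, 0]
R4 ← R4 + R1: [0, 0, 0, 0]
1 nonzero row, so rank(P) = 1.
P has 4 columns; by rank–nullity, nullity = 4 − 1 = 3.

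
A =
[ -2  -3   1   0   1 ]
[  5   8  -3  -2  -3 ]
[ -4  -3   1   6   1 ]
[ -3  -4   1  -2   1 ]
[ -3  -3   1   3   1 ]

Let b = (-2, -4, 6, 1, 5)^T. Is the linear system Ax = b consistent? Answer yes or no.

Row reduce the augmented matrix [A | b].
R2 ← R2 + (5/2)·R1: [0, 1/2, -1/2, -2, -1/2, -9]
R3 ← R3 − (2)·R1: [0, 3, -1, 6, -1, 10]
R4 ← R4 − (3/2)·R1: [0, 1/2, -1/2, -2, -1/2, 4]
R5 ← R5 − (3/2)·R1: [0, 3/2, -1/2, 3, -1/2, 8]
R3 ← R3 − (6)·R2: [0, 0, 2, 18, 2, 64]
R4 ← R4 − R2: [0, 0, 0, 0, 0, 13]
R5 ← R5 − (3)·R2: [0, 0, 1, 9, 1, 35]
R5 ← R5 − (1/2)·R3: [0, 0, 0, 0, 0, 3]
R5 ← R5 − (3/13)·R4: [0, 0, 0, 0, 0, 0]
The echelon form has 4 nonzero rows; the last pivot sits in the augmented column, so rank(A) = 3 but rank([A|b]) = 4.
Since the ranks differ, the system is inconsistent.

no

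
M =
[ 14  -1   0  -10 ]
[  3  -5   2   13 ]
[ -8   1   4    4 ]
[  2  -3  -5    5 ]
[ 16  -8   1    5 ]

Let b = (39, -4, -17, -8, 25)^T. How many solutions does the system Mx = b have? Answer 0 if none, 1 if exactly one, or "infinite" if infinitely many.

Row reduce the augmented matrix [M | b].
R2 ← R2 − (3/14)·R1: [0, -67/14, 2, 106/7, -173/14]
R3 ← R3 + (4/7)·R1: [0, 3/7, 4, -12/7, 37/7]
R4 ← R4 − (1/7)·R1: [0, -20/7, -5, 45/7, -95/7]
R5 ← R5 − (8/7)·R1: [0, -48/7, 1, 115/7, -137/7]
R3 ← R3 + (6/67)·R2: [0, 0, 280/67, -24/67, 280/67]
R4 ← R4 − (40/67)·R2: [0, 0, -415/67, -175/67, -415/67]
R5 ← R5 − (96/67)·R2: [0, 0, -125/67, -353/67, -125/67]
R4 ← R4 + (83/56)·R3: [0, 0, 0, -22/7, 0]
R5 ← R5 + (25/56)·R3: [0, 0, 0, -38/7, 0]
R5 ← R5 − (19/11)·R4: [0, 0, 0, 0, 0]
The echelon form has 4 nonzero rows, and every pivot lies in the first 4 columns, so rank(M) = rank([M|b]) = 4.
The system is consistent.
rank = 4 = number of unknowns, so the solution is unique.

1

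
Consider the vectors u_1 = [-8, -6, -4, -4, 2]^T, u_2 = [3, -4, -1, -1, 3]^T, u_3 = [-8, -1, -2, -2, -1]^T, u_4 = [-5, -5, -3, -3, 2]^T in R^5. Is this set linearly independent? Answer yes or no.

Form the matrix with these vectors as rows and row reduce.
R2 ← R2 + (3/8)·R1: [0, -25/4, -5/2, -5/2, 15/4]
R3 ← R3 − R1: [0, 5, 2, 2, -3]
R4 ← R4 − (5/8)·R1: [0, -5/4, -1/2, -1/2, 3/4]
R3 ← R3 + (4/5)·R2: [0, 0, 0, 0, 0]
R4 ← R4 − (1/5)·R2: [0, 0, 0, 0, 0]
2 nonzero rows, so the 4 vectors span a space of dimension 2.
Since 2 < 4, the vectors are linearly dependent.

no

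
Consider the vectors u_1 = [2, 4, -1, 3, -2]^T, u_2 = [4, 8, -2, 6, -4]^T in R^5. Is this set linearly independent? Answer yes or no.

no

Form the matrix with these vectors as rows and row reduce.
R2 ← R2 − (2)·R1: [0, 0, 0, 0, 0]
1 nonzero row, so the 2 vectors span a space of dimension 1.
Since 1 < 2, the vectors are linearly dependent.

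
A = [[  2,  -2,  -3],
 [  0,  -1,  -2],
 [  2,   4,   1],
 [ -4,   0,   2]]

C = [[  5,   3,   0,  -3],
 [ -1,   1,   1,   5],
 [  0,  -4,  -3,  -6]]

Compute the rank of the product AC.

First compute AC:
[[ 12,  16,   7,   2],
 [  1,   7,   5,   7],
 [  6,   6,   1,   8],
 [-20, -20,  -6,   0]]
Now row reduce the product.
R2 ← R2 − (1/12)·R1: [0, 17/3, 53/12, 41/6]
R3 ← R3 − (1/2)·R1: [0, -2, -5/2, 7]
R4 ← R4 + (5/3)·R1: [0, 20/3, 17/3, 10/3]
R3 ← R3 + (6/17)·R2: [0, 0, -16/17, 160/17]
R4 ← R4 − (20/17)·R2: [0, 0, 8/17, -80/17]
R4 ← R4 + (1/2)·R3: [0, 0, 0, 0]
3 nonzero rows, so rank(AC) = 3.

3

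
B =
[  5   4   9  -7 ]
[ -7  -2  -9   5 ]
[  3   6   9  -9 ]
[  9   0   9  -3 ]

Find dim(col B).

Row reduce to echelon form.
R2 ← R2 + (7/5)·R1: [0, 18/5, 18/5, -24/5]
R3 ← R3 − (3/5)·R1: [0, 18/5, 18/5, -24/5]
R4 ← R4 − (9/5)·R1: [0, -36/5, -36/5, 48/5]
R3 ← R3 − R2: [0, 0, 0, 0]
R4 ← R4 + (2)·R2: [0, 0, 0, 0]
Echelon form has 2 nonzero rows, so rank(B) = 2.
The column space has dimension equal to the rank: 2.

2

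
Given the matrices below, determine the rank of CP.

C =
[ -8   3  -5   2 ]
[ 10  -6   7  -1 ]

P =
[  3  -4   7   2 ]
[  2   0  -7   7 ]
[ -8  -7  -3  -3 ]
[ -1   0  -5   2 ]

2

First compute CP:
[[ 20,  67, -72,  24],
 [-37, -89,  96, -45]]
Now row reduce the product.
R2 ← R2 + (37/20)·R1: [0, 699/20, -186/5, -3/5]
2 nonzero rows, so rank(CP) = 2.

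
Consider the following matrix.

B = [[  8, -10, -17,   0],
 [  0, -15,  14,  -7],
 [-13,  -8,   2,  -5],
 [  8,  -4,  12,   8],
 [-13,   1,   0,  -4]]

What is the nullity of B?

Row reduce to echelon form.
R3 ← R3 + (13/8)·R1: [0, -97/4, -205/8, -5]
R4 ← R4 − R1: [0, 6, 29, 8]
R5 ← R5 + (13/8)·R1: [0, -61/4, -221/8, -4]
R3 ← R3 − (97/60)·R2: [0, 0, -5791/120, 379/60]
R4 ← R4 + (2/5)·R2: [0, 0, 173/5, 26/5]
R5 ← R5 − (61/60)·R2: [0, 0, -5023/120, 187/60]
R4 ← R4 + (4152/5791)·R3: [0, 0, 0, 56340/5791]
R5 ← R5 − (5023/5791)·R3: [0, 0, 0, -13680/5791]
R5 ← R5 + (76/313)·R4: [0, 0, 0, 0]
4 nonzero rows, so rank(B) = 4.
B has 4 columns; by rank–nullity, nullity = 4 − 4 = 0.

0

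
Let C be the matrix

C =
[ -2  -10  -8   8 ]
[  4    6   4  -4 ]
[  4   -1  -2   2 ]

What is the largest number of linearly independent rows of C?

Row reduce to echelon form.
R2 ← R2 + (2)·R1: [0, -14, -12, 12]
R3 ← R3 + (2)·R1: [0, -21, -18, 18]
R3 ← R3 − (3/2)·R2: [0, 0, 0, 0]
Echelon form has 2 nonzero rows, so rank(C) = 2.
The rank gives the maximum number of linearly independent rows: 2.

2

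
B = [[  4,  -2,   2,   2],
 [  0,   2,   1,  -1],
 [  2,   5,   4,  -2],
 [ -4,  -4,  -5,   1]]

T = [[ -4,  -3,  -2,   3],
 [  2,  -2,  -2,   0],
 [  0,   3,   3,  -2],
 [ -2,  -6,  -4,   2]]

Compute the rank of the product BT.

First compute BT:
[[-24, -14,  -6,  12],
 [  6,   5,   3,  -4],
 [  6,   8,   6,  -6],
 [  6,  -1,  -3,   0]]
Now row reduce the product.
R2 ← R2 + (1/4)·R1: [0, 3/2, 3/2, -1]
R3 ← R3 + (1/4)·R1: [0, 9/2, 9/2, -3]
R4 ← R4 + (1/4)·R1: [0, -9/2, -9/2, 3]
R3 ← R3 − (3)·R2: [0, 0, 0, 0]
R4 ← R4 + (3)·R2: [0, 0, 0, 0]
2 nonzero rows, so rank(BT) = 2.

2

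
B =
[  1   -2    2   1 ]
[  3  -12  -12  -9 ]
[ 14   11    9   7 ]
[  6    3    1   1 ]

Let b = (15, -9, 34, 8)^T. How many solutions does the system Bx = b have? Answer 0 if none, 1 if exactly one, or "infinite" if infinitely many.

infinite

Row reduce the augmented matrix [B | b].
R2 ← R2 − (3)·R1: [0, -6, -18, -12, -54]
R3 ← R3 − (14)·R1: [0, 39, -19, -7, -176]
R4 ← R4 − (6)·R1: [0, 15, -11, -5, -82]
R3 ← R3 + (13/2)·R2: [0, 0, -136, -85, -527]
R4 ← R4 + (5/2)·R2: [0, 0, -56, -35, -217]
R4 ← R4 − (7/17)·R3: [0, 0, 0, 0, 0]
The echelon form has 3 nonzero rows, and every pivot lies in the first 4 columns, so rank(B) = rank([B|b]) = 3.
The system is consistent.
rank = 3 < 4 unknowns, so there are infinitely many solutions.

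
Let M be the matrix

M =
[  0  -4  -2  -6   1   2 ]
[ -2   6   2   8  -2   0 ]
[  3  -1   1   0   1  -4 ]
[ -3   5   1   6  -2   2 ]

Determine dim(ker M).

Row reduce to echelon form.
Swap R1 ↔ R2
R3 ← R3 + (3/2)·R1: [0, 8, 4, 12, -2, -4]
R4 ← R4 − (3/2)·R1: [0, -4, -2, -6, 1, 2]
R3 ← R3 + (2)·R2: [0, 0, 0, 0, 0, 0]
R4 ← R4 − R2: [0, 0, 0, 0, 0, 0]
2 nonzero rows, so rank(M) = 2.
M has 6 columns; by rank–nullity, nullity = 6 − 2 = 4.

4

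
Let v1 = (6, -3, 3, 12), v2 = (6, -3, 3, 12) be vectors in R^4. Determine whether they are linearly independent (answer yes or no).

no

Form the matrix with these vectors as rows and row reduce.
R2 ← R2 − R1: [0, 0, 0, 0]
1 nonzero row, so the 2 vectors span a space of dimension 1.
Since 1 < 2, the vectors are linearly dependent.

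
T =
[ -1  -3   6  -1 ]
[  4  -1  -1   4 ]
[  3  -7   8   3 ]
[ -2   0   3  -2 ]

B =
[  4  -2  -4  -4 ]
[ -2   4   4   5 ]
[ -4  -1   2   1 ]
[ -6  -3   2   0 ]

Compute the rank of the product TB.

First compute TB:
[[-16, -13,   2,  -5],
 [ -2, -23, -14, -22],
 [-24, -51, -18, -39],
 [ -8,   7,  10,  11]]
Now row reduce the product.
R2 ← R2 − (1/8)·R1: [0, -171/8, -57/4, -171/8]
R3 ← R3 − (3/2)·R1: [0, -63/2, -21, -63/2]
R4 ← R4 − (1/2)·R1: [0, 27/2, 9, 27/2]
R3 ← R3 − (28/19)·R2: [0, 0, 0, 0]
R4 ← R4 + (12/19)·R2: [0, 0, 0, 0]
2 nonzero rows, so rank(TB) = 2.

2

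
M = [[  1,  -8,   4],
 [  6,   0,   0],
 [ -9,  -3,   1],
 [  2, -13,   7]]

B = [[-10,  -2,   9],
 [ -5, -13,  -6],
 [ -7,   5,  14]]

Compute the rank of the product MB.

First compute MB:
[[  2, 122, 113],
 [-60, -12,  54],
 [ 98,  62, -49],
 [ -4, 200, 194]]
Now row reduce the product.
R2 ← R2 + (30)·R1: [0, 3648, 3444]
R3 ← R3 − (49)·R1: [0, -5916, -5586]
R4 ← R4 + (2)·R1: [0, 444, 420]
R3 ← R3 + (493/304)·R2: [0, 0, -63/76]
R4 ← R4 − (37/304)·R2: [0, 0, 63/76]
R4 ← R4 + R3: [0, 0, 0]
3 nonzero rows, so rank(MB) = 3.

3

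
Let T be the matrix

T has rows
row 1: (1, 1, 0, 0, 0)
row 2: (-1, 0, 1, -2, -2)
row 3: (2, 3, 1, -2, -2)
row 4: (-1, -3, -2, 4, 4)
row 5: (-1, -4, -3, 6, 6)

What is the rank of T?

Row reduce to echelon form.
R2 ← R2 + R1: [0, 1, 1, -2, -2]
R3 ← R3 − (2)·R1: [0, 1, 1, -2, -2]
R4 ← R4 + R1: [0, -2, -2, 4, 4]
R5 ← R5 + R1: [0, -3, -3, 6, 6]
R3 ← R3 − R2: [0, 0, 0, 0, 0]
R4 ← R4 + (2)·R2: [0, 0, 0, 0, 0]
R5 ← R5 + (3)·R2: [0, 0, 0, 0, 0]
Echelon form has 2 nonzero rows, so rank(T) = 2.

2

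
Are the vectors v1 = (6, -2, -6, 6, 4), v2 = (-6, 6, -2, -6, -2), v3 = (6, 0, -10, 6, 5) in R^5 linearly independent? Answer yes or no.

Form the matrix with these vectors as rows and row reduce.
R2 ← R2 + R1: [0, 4, -8, 0, 2]
R3 ← R3 − R1: [0, 2, -4, 0, 1]
R3 ← R3 − (1/2)·R2: [0, 0, 0, 0, 0]
2 nonzero rows, so the 3 vectors span a space of dimension 2.
Since 2 < 3, the vectors are linearly dependent.

no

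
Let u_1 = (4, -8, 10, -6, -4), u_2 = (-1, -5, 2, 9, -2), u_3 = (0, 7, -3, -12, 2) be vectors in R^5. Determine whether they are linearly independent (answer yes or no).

Form the matrix with these vectors as rows and row reduce.
R2 ← R2 + (1/4)·R1: [0, -7, 9/2, 15/2, -3]
R3 ← R3 + R2: [0, 0, 3/2, -9/2, -1]
3 nonzero rows, so the 3 vectors span a space of dimension 3.
Since 3 = 3, the vectors are linearly independent.

yes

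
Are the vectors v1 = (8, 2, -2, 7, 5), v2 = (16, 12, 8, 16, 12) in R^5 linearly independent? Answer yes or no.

yes

Form the matrix with these vectors as rows and row reduce.
R2 ← R2 − (2)·R1: [0, 8, 12, 2, 2]
2 nonzero rows, so the 2 vectors span a space of dimension 2.
Since 2 = 2, the vectors are linearly independent.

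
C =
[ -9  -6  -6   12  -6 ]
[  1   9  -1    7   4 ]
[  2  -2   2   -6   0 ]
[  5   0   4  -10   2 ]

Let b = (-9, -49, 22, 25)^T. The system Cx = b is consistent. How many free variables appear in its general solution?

3

Row reduce the augmented matrix [C | b].
R2 ← R2 + (1/9)·R1: [0, 25/3, -5/3, 25/3, 10/3, -50]
R3 ← R3 + (2/9)·R1: [0, -10/3, 2/3, -10/3, -4/3, 20]
R4 ← R4 + (5/9)·R1: [0, -10/3, 2/3, -10/3, -4/3, 20]
R3 ← R3 + (2/5)·R2: [0, 0, 0, 0, 0, 0]
R4 ← R4 + (2/5)·R2: [0, 0, 0, 0, 0, 0]
The echelon form has 2 nonzero rows, and every pivot lies in the first 5 columns, so rank(C) = rank([C|b]) = 2.
The system is consistent.
Free variables = (unknowns) − (rank) = 5 − 2 = 3.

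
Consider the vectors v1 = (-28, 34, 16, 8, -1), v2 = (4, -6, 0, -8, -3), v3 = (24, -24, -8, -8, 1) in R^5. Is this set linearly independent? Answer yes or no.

Form the matrix with these vectors as rows and row reduce.
R2 ← R2 + (1/7)·R1: [0, -8/7, 16/7, -48/7, -22/7]
R3 ← R3 + (6/7)·R1: [0, 36/7, 40/7, -8/7, 1/7]
R3 ← R3 + (9/2)·R2: [0, 0, 16, -32, -14]
3 nonzero rows, so the 3 vectors span a space of dimension 3.
Since 3 = 3, the vectors are linearly independent.

yes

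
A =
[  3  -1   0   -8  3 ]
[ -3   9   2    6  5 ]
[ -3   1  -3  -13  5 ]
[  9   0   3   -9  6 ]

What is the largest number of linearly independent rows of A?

3

Row reduce to echelon form.
R2 ← R2 + R1: [0, 8, 2, -2, 8]
R3 ← R3 + R1: [0, 0, -3, -21, 8]
R4 ← R4 − (3)·R1: [0, 3, 3, 15, -3]
R4 ← R4 − (3/8)·R2: [0, 0, 9/4, 63/4, -6]
R4 ← R4 + (3/4)·R3: [0, 0, 0, 0, 0]
Echelon form has 3 nonzero rows, so rank(A) = 3.
The rank gives the maximum number of linearly independent rows: 3.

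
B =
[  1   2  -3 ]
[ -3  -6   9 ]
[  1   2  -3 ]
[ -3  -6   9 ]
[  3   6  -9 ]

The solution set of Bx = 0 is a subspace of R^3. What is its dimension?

2

Row reduce to echelon form.
R2 ← R2 + (3)·R1: [0, 0, 0]
R3 ← R3 − R1: [0, 0, 0]
R4 ← R4 + (3)·R1: [0, 0, 0]
R5 ← R5 − (3)·R1: [0, 0, 0]
1 nonzero row, so rank(B) = 1.
B has 3 columns; by rank–nullity, nullity = 3 − 1 = 2.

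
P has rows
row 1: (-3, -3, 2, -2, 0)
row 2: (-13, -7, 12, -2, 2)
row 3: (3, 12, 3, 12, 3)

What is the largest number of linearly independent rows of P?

2

Row reduce to echelon form.
R2 ← R2 − (13/3)·R1: [0, 6, 10/3, 20/3, 2]
R3 ← R3 + R1: [0, 9, 5, 10, 3]
R3 ← R3 − (3/2)·R2: [0, 0, 0, 0, 0]
Echelon form has 2 nonzero rows, so rank(P) = 2.
The rank gives the maximum number of linearly independent rows: 2.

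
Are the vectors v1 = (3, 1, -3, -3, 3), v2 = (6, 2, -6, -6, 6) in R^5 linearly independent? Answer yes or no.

Form the matrix with these vectors as rows and row reduce.
R2 ← R2 − (2)·R1: [0, 0, 0, 0, 0]
1 nonzero row, so the 2 vectors span a space of dimension 1.
Since 1 < 2, the vectors are linearly dependent.

no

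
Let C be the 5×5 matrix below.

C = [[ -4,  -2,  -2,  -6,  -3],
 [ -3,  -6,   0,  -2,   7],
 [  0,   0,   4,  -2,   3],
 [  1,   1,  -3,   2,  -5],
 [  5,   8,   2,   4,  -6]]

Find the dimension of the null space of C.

1

Row reduce to echelon form.
R2 ← R2 − (3/4)·R1: [0, -9/2, 3/2, 5/2, 37/4]
R4 ← R4 + (1/4)·R1: [0, 1/2, -7/2, 1/2, -23/4]
R5 ← R5 + (5/4)·R1: [0, 11/2, -1/2, -7/2, -39/4]
R4 ← R4 + (1/9)·R2: [0, 0, -10/3, 7/9, -85/18]
R5 ← R5 + (11/9)·R2: [0, 0, 4/3, -4/9, 14/9]
R4 ← R4 + (5/6)·R3: [0, 0, 0, -8/9, -20/9]
R5 ← R5 − (1/3)·R3: [0, 0, 0, 2/9, 5/9]
R5 ← R5 + (1/4)·R4: [0, 0, 0, 0, 0]
4 nonzero rows, so rank(C) = 4.
C has 5 columns; by rank–nullity, nullity = 5 − 4 = 1.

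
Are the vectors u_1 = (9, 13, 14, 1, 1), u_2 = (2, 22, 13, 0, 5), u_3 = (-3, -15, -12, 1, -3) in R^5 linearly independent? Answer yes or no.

yes

Form the matrix with these vectors as rows and row reduce.
R2 ← R2 − (2/9)·R1: [0, 172/9, 89/9, -2/9, 43/9]
R3 ← R3 + (1/3)·R1: [0, -32/3, -22/3, 4/3, -8/3]
R3 ← R3 + (24/43)·R2: [0, 0, -78/43, 52/43, 0]
3 nonzero rows, so the 3 vectors span a space of dimension 3.
Since 3 = 3, the vectors are linearly independent.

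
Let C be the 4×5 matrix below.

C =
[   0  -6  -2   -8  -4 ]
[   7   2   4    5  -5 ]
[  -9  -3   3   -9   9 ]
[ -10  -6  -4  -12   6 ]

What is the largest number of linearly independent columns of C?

Row reduce to echelon form.
Swap R1 ↔ R2
R3 ← R3 + (9/7)·R1: [0, -3/7, 57/7, -18/7, 18/7]
R4 ← R4 + (10/7)·R1: [0, -22/7, 12/7, -34/7, -8/7]
R3 ← R3 − (1/14)·R2: [0, 0, 58/7, -2, 20/7]
R4 ← R4 − (11/21)·R2: [0, 0, 58/21, -2/3, 20/21]
R4 ← R4 − (1/3)·R3: [0, 0, 0, 0, 0]
Echelon form has 3 nonzero rows, so rank(C) = 3.
The rank gives the maximum number of linearly independent columns: 3.

3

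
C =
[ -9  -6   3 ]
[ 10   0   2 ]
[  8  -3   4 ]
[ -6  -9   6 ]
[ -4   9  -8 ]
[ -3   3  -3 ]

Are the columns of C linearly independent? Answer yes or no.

Row reduce C to echelon form.
R2 ← R2 + (10/9)·R1: [0, -20/3, 16/3]
R3 ← R3 + (8/9)·R1: [0, -25/3, 20/3]
R4 ← R4 − (2/3)·R1: [0, -5, 4]
R5 ← R5 − (4/9)·R1: [0, 35/3, -28/3]
R6 ← R6 − (1/3)·R1: [0, 5, -4]
R3 ← R3 − (5/4)·R2: [0, 0, 0]
R4 ← R4 − (3/4)·R2: [0, 0, 0]
R5 ← R5 + (7/4)·R2: [0, 0, 0]
R6 ← R6 + (3/4)·R2: [0, 0, 0]
2 pivots among 3 columns.
Only 2 < 3 pivot columns, so the columns are linearly dependent.

no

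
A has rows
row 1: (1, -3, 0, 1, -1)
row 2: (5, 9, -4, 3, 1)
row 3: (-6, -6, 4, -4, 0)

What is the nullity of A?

3

Row reduce to echelon form.
R2 ← R2 − (5)·R1: [0, 24, -4, -2, 6]
R3 ← R3 + (6)·R1: [0, -24, 4, 2, -6]
R3 ← R3 + R2: [0, 0, 0, 0, 0]
2 nonzero rows, so rank(A) = 2.
A has 5 columns; by rank–nullity, nullity = 5 − 2 = 3.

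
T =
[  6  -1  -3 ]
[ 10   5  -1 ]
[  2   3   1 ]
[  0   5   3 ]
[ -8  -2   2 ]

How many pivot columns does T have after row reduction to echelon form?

Row reduce to echelon form.
R2 ← R2 − (5/3)·R1: [0, 20/3, 4]
R3 ← R3 − (1/3)·R1: [0, 10/3, 2]
R5 ← R5 + (4/3)·R1: [0, -10/3, -2]
R3 ← R3 − (1/2)·R2: [0, 0, 0]
R4 ← R4 − (3/4)·R2: [0, 0, 0]
R5 ← R5 + (1/2)·R2: [0, 0, 0]
Echelon form has 2 nonzero rows, so rank(T) = 2.
Each nonzero row contributes one pivot column: 2 pivot columns.

2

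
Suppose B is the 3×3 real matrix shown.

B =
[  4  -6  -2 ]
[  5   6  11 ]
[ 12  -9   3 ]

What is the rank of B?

2

Row reduce to echelon form.
R2 ← R2 − (5/4)·R1: [0, 27/2, 27/2]
R3 ← R3 − (3)·R1: [0, 9, 9]
R3 ← R3 − (2/3)·R2: [0, 0, 0]
Echelon form has 2 nonzero rows, so rank(B) = 2.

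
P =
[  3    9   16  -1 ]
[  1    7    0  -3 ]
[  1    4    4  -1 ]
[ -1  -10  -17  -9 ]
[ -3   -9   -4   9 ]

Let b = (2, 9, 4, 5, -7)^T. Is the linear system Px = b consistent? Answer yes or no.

Row reduce the augmented matrix [P | b].
R2 ← R2 − (1/3)·R1: [0, 4, -16/3, -8/3, 25/3]
R3 ← R3 − (1/3)·R1: [0, 1, -4/3, -2/3, 10/3]
R4 ← R4 + (1/3)·R1: [0, -7, -35/3, -28/3, 17/3]
R5 ← R5 + R1: [0, 0, 12, 8, -5]
R3 ← R3 − (1/4)·R2: [0, 0, 0, 0, 5/4]
R4 ← R4 + (7/4)·R2: [0, 0, -21, -14, 81/4]
Swap R3 ↔ R4
R5 ← R5 + (4/7)·R3: [0, 0, 0, 0, 46/7]
R5 ← R5 − (184/35)·R4: [0, 0, 0, 0, 0]
The echelon form has 4 nonzero rows; the last pivot sits in the augmented column, so rank(P) = 3 but rank([P|b]) = 4.
Since the ranks differ, the system is inconsistent.

no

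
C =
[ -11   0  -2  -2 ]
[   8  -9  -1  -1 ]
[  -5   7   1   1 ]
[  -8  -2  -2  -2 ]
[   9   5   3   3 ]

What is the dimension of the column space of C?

Row reduce to echelon form.
R2 ← R2 + (8/11)·R1: [0, -9, -27/11, -27/11]
R3 ← R3 − (5/11)·R1: [0, 7, 21/11, 21/11]
R4 ← R4 − (8/11)·R1: [0, -2, -6/11, -6/11]
R5 ← R5 + (9/11)·R1: [0, 5, 15/11, 15/11]
R3 ← R3 + (7/9)·R2: [0, 0, 0, 0]
R4 ← R4 − (2/9)·R2: [0, 0, 0, 0]
R5 ← R5 + (5/9)·R2: [0, 0, 0, 0]
Echelon form has 2 nonzero rows, so rank(C) = 2.
The column space has dimension equal to the rank: 2.

2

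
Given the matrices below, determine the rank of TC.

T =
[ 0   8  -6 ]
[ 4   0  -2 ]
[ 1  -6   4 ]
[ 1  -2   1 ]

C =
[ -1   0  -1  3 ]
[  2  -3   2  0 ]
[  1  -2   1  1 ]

First compute TC:
[[ 10, -12,  10,  -6],
 [ -6,   4,  -6,  10],
 [ -9,  10,  -9,   7],
 [ -4,   4,  -4,   4]]
Now row reduce the product.
R2 ← R2 + (3/5)·R1: [0, -16/5, 0, 32/5]
R3 ← R3 + (9/10)·R1: [0, -4/5, 0, 8/5]
R4 ← R4 + (2/5)·R1: [0, -4/5, 0, 8/5]
R3 ← R3 − (1/4)·R2: [0, 0, 0, 0]
R4 ← R4 − (1/4)·R2: [0, 0, 0, 0]
2 nonzero rows, so rank(TC) = 2.

2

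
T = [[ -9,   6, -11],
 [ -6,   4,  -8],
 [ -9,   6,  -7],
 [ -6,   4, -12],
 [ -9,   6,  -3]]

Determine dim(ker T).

1

Row reduce to echelon form.
R2 ← R2 − (2/3)·R1: [0, 0, -2/3]
R3 ← R3 − R1: [0, 0, 4]
R4 ← R4 − (2/3)·R1: [0, 0, -14/3]
R5 ← R5 − R1: [0, 0, 8]
R3 ← R3 + (6)·R2: [0, 0, 0]
R4 ← R4 − (7)·R2: [0, 0, 0]
R5 ← R5 + (12)·R2: [0, 0, 0]
2 nonzero rows, so rank(T) = 2.
T has 3 columns; by rank–nullity, nullity = 3 − 2 = 1.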